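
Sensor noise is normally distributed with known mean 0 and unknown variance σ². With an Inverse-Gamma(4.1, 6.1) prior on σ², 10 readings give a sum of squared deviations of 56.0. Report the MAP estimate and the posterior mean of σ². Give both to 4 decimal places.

Posterior: Inverse-Gamma(shape = 4.1+10/2 = 9.1, scale = 6.1+56.0/2 = 34.1).
Mode = β/(α+1) = 34.1/10.1 = 3.3762.
Mean = β/(α−1) = 34.1/8.1 = 4.2099.
The mean is pulled above the mode by the posterior's right skew.

MAP estimate = 3.3762, posterior mean = 4.2099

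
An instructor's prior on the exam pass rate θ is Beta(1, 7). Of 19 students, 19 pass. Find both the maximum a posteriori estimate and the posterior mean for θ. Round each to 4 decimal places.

Posterior: Beta(1+19, 7+0) = Beta(20, 7).
Mode = (20−1)/(20+7−2) = 19/25 = 0.7600.
Mean = 20/(20+7) = 20/27 = 0.7407.
The mean is pulled below the mode by the posterior's left skew.

MAP = 0.7600; posterior mean = 0.7407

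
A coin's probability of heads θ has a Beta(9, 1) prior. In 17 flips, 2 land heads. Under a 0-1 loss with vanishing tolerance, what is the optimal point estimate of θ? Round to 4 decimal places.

0.4000

Posterior: Beta(9+2, 1+15) = Beta(11, 16).
Mode = (11−1)/(11+16−2) = 10/25 = 0.4000.
Mean = 11/(11+16) = 11/27 = 0.4074.
This is the posterior mode — the MAP estimate.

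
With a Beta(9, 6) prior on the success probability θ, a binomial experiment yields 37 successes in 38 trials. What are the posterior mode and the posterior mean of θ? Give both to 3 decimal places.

Posterior: Beta(9+37, 6+1) = Beta(46, 7).
Mode = (46−1)/(46+7−2) = 45/51 = 0.882.
Mean = 46/(46+7) = 46/53 = 0.868.

MAP = 0.882; posterior mean = 0.868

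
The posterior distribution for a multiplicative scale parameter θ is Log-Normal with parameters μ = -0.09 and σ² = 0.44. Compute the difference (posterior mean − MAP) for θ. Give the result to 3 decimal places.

Mode = exp(μ − σ²) = exp(-0.53) = 0.589.
Mean = exp(μ + σ²/2) = exp(0.130) = 1.139.
Difference = 1.139 − 0.589 = 0.550.
Right-skewed posterior ⇒ mode < mean.

0.550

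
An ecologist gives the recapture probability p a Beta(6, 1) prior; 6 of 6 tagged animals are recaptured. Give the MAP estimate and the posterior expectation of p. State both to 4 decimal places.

MAP: 1.0000. Posterior mean: 0.9231.

Posterior: Beta(6+6, 1+0) = Beta(12, 1).
Since β = 1 ≤ 1 and α > 1, the Beta density is monotone increasing on [0,1]; the mode is at 1.
Mean = 12/(12+1) = 0.9231.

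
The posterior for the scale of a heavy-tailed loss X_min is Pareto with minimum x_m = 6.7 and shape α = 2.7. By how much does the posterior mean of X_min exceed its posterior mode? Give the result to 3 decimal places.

3.941

The Pareto density is strictly decreasing on [x_m, ∞), so the mode is x_m = 6.700.
Mean = α·x_m/(α−1) = 2.7·6.7/1.7 = 10.641.
Difference = 10.641 − 6.700 = 3.941.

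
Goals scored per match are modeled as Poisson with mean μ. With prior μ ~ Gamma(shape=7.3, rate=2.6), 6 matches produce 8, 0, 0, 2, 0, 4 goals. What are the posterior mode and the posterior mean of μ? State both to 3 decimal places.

Σ counts = 14. Posterior: Gamma(shape = 7.3+14 = 21.3, rate = 2.6+6 = 8.6).
Mode = (α−1)/β = 20.3/8.6 = 2.360.
Mean = α/β = 21.3/8.6 = 2.477.
The mean is pulled above the mode by the posterior's right skew.

posterior mode = 2.360, posterior mean = 2.477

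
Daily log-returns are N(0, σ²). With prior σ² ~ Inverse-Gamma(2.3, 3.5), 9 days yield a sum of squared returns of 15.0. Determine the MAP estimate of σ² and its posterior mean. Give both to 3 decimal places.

Posterior: Inverse-Gamma(shape = 2.3+9/2 = 6.8, scale = 3.5+15.0/2 = 11.0).
Mode = β/(α+1) = 11.0/7.8 = 1.410.
Mean = β/(α−1) = 11.0/5.8 = 1.897.

MAP = 1.410; posterior mean = 1.897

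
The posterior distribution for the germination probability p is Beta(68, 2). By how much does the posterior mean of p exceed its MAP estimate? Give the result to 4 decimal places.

Mode = (68−1)/(68+2−2) = 67/68 = 0.9853.
Mean = 68/(68+2) = 68/70 = 0.9714.
Difference = 0.9714 − 0.9853 = -0.0139.
The mean is pulled below the mode by the posterior's left skew.

-0.0139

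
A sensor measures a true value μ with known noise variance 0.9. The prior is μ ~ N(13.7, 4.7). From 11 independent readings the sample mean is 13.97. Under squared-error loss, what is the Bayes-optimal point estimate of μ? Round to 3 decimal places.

Posterior for μ is Normal. Precision-weighted mean: (1/4.7·13.7 + 11/0.9·13.97) / (1/4.7 + 11/0.9) = 13.965.
A Normal posterior is symmetric, so mode = mean.
Squared-error loss ⇒ the optimal estimator is the posterior mean.

13.965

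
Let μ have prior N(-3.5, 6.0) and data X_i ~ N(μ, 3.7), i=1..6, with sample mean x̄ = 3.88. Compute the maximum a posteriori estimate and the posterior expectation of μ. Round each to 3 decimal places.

μ_MAP = 3.192, E[μ|data] = 3.192

Posterior for μ is Normal. Precision-weighted mean: (1/6.0·-3.5 + 6/3.7·3.88) / (1/6.0 + 6/3.7) = 3.192.
A Normal posterior is symmetric, so mode = mean.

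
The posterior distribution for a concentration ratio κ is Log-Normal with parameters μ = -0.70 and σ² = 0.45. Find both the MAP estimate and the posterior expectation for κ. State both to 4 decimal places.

MAP = 0.3166; posterior mean = 0.6219

Mode = exp(μ − σ²) = exp(-1.15) = 0.3166.
Mean = exp(μ + σ²/2) = exp(-0.475) = 0.6219.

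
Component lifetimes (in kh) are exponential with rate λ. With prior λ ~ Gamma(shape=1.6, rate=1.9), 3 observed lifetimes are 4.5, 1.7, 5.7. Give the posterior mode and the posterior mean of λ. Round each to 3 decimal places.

MAP = 0.261; posterior mean = 0.333

Σ times = 11.9. Posterior: Gamma(shape = 1.6+3 = 4.6, rate = 1.9+11.9 = 13.8).
Mode = (α−1)/β = 3.6/13.8 = 0.261.
Mean = α/β = 4.6/13.8 = 0.333.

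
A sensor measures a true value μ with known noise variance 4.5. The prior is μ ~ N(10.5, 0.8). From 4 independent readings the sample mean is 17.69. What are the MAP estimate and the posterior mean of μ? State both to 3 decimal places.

μ_MAP = 13.488, E[μ|data] = 13.488

Posterior for μ is Normal. Precision-weighted mean: (1/0.8·10.5 + 4/4.5·17.69) / (1/0.8 + 4/4.5) = 13.488.
A Normal posterior is symmetric, so mode = mean.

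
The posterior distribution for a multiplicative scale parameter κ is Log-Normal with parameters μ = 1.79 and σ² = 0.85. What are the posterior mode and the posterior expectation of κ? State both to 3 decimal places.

MAP: 2.560. Posterior mean: 9.161.

Mode = exp(μ − σ²) = exp(0.94) = 2.560.
Mean = exp(μ + σ²/2) = exp(2.215) = 9.161.
Right-skewed posterior ⇒ mode < mean.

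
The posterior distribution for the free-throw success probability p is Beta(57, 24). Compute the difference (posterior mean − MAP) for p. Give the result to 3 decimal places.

Mode = (57−1)/(57+24−2) = 56/79 = 0.709.
Mean = 57/(57+24) = 57/81 = 0.704.
Difference = 0.704 − 0.709 = -0.005.
Mode > mean: the posterior has a left tail.

-0.005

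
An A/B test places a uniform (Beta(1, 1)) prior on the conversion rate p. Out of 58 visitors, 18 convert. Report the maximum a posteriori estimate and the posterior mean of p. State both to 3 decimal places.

MAP = 0.310; posterior mean = 0.317

Posterior: Beta(1+18, 1+40) = Beta(19, 41).
Mode = (19−1)/(19+41−2) = 18/58 = 0.310.
With a flat prior the MAP equals the MLE, 18/58.
Mean = 19/(19+41) = 19/60 = 0.317.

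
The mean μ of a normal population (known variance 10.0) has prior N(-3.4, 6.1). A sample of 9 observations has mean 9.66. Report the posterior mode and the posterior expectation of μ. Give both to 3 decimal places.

Posterior for μ is Normal. Precision-weighted mean: (1/6.1·-3.4 + 9/10.0·9.66) / (1/6.1 + 9/10.0) = 7.648.
A Normal posterior is symmetric, so mode = mean.

MAP: 7.648. Posterior mean: 7.648.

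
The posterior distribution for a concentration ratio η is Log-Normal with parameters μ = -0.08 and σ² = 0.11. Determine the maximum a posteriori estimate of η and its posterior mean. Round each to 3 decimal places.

Mode = exp(μ − σ²) = exp(-0.19) = 0.827.
Mean = exp(μ + σ²/2) = exp(-0.025) = 0.975.

MAP = 0.827, posterior mean = 0.975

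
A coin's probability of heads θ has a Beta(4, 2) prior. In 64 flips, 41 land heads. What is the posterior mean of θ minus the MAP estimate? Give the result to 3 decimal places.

Posterior: Beta(4+41, 2+23) = Beta(45, 25).
Mode = (45−1)/(45+25−2) = 44/68 = 0.647.
Mean = 45/(45+25) = 45/70 = 0.643.
Difference = 0.643 − 0.647 = -0.004.

-0.004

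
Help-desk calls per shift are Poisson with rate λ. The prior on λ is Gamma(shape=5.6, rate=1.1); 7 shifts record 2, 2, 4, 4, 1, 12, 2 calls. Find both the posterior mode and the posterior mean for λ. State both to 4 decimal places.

Σ counts = 27. Posterior: Gamma(shape = 5.6+27 = 32.6, rate = 1.1+7 = 8.1).
Mode = (α−1)/β = 31.6/8.1 = 3.9012.
Mean = α/β = 32.6/8.1 = 4.0247.
Right-skewed posterior ⇒ mode < mean.

posterior mode = 3.9012, posterior mean = 4.0247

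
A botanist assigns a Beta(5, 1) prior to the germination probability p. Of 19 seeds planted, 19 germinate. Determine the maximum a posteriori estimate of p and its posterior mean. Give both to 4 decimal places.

Posterior: Beta(5+19, 1+0) = Beta(24, 1).
Since β = 1 ≤ 1 and α > 1, the Beta density is monotone increasing on [0,1]; the mode is at 1.
Mean = 24/(24+1) = 0.9600.

p_MAP = 1.0000, E[p|data] = 0.9600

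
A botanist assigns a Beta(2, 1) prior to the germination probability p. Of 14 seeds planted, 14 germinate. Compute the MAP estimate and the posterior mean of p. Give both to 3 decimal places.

p_MAP = 1.000, E[p|data] = 0.941

Posterior: Beta(2+14, 1+0) = Beta(16, 1).
Since β = 1 ≤ 1 and α > 1, the Beta density is monotone increasing on [0,1]; the mode is at 1.
Mean = 16/(16+1) = 0.941.
The mean is pulled below the mode by the posterior's left skew.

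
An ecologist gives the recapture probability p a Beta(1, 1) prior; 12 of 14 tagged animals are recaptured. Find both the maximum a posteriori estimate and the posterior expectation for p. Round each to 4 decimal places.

p_MAP = 0.8571, E[p|data] = 0.8125

Posterior: Beta(1+12, 1+2) = Beta(13, 3).
Mode = (13−1)/(13+3−2) = 12/14 = 0.8571.
With a flat prior the MAP equals the MLE, 12/14.
Mean = 13/(13+3) = 13/16 = 0.8125.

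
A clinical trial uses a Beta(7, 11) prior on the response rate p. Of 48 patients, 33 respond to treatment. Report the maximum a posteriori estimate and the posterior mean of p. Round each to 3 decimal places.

MAP = 0.609, posterior mean = 0.606

Posterior: Beta(7+33, 11+15) = Beta(40, 26).
Mode = (40−1)/(40+26−2) = 39/64 = 0.609.
Mean = 40/(40+26) = 40/66 = 0.606.
The posterior is left-skewed, so the mode exceeds the mean.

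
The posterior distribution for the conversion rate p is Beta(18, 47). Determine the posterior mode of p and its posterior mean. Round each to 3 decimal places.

p_MAP = 0.270, E[p|data] = 0.277

Mode = (18−1)/(18+47−2) = 17/63 = 0.270.
Mean = 18/(18+47) = 18/65 = 0.277.
The posterior is right-skewed, so the mean exceeds the mode.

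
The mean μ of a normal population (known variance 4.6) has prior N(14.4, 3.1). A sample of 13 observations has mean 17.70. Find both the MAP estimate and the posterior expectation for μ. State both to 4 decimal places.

MAP = 17.3619; posterior mean = 17.3619

Posterior for μ is Normal. Precision-weighted mean: (1/3.1·14.4 + 13/4.6·17.70) / (1/3.1 + 13/4.6) = 17.3619.
A Normal posterior is symmetric, so mode = mean.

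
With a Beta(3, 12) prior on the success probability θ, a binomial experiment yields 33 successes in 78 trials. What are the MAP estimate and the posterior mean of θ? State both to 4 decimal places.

Posterior: Beta(3+33, 12+45) = Beta(36, 57).
Mode = (36−1)/(36+57−2) = 35/91 = 0.3846.
Mean = 36/(36+57) = 36/93 = 0.3871.

θ_MAP = 0.3846, E[θ|data] = 0.3871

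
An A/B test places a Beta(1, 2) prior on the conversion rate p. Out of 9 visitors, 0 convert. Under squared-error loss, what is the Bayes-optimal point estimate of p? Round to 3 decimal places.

0.083

Posterior: Beta(1+0, 2+9) = Beta(1, 11).
Since α = 1 ≤ 1 and β > 1, the Beta density is monotone decreasing on [0,1]; the mode is at 0.
Mean = 1/(1+11) = 0.083.
Squared-error loss ⇒ the optimal estimator is the posterior mean.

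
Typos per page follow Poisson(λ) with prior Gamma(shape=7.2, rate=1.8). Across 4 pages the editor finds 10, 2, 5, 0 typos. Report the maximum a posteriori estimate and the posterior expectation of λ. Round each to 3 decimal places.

Σ counts = 17. Posterior: Gamma(shape = 7.2+17 = 24.2, rate = 1.8+4 = 5.8).
Mode = (α−1)/β = 23.2/5.8 = 4.000.
Mean = α/β = 24.2/5.8 = 4.172.
The mean is pulled above the mode by the posterior's right skew.

MAP: 4.000. Posterior mean: 4.172.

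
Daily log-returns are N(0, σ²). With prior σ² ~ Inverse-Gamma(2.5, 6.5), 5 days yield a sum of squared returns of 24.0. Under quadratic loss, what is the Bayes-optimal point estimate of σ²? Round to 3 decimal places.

4.625

Posterior: Inverse-Gamma(shape = 2.5+5/2 = 5.0, scale = 6.5+24.0/2 = 18.5).
Mode = β/(α+1) = 18.5/6.0 = 3.083.
Mean = β/(α−1) = 18.5/4.0 = 4.625.
Quadratic loss ⇒ the optimal estimator is the posterior mean.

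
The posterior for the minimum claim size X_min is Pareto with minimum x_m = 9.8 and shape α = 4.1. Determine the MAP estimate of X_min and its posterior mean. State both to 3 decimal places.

MAP = 9.800, posterior mean = 12.961

The Pareto density is strictly decreasing on [x_m, ∞), so the mode is x_m = 9.800.
Mean = α·x_m/(α−1) = 4.1·9.8/3.1 = 12.961.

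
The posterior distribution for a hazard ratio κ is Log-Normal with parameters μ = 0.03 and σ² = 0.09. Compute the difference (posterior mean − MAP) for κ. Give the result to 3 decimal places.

0.136

Mode = exp(μ − σ²) = exp(-0.06) = 0.942.
Mean = exp(μ + σ²/2) = exp(0.075) = 1.078.
Difference = 1.078 − 0.942 = 0.136.
The posterior is right-skewed, so the mean exceeds the mode.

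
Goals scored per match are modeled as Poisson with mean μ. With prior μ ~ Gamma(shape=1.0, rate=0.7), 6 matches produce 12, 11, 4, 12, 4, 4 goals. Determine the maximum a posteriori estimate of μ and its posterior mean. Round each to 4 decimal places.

MAP: 7.0149. Posterior mean: 7.1642.

Σ counts = 47. Posterior: Gamma(shape = 1.0+47 = 48.0, rate = 0.7+6 = 6.7).
Mode = (α−1)/β = 47.0/6.7 = 7.0149.
Mean = α/β = 48.0/6.7 = 7.1642.
The mean is pulled above the mode by the posterior's right skew.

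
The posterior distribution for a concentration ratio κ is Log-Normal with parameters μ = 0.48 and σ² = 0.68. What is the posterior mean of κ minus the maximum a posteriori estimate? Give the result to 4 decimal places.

Mode = exp(μ − σ²) = exp(-0.20) = 0.8187.
Mean = exp(μ + σ²/2) = exp(0.820) = 2.2705.
Difference = 2.2705 − 0.8187 = 1.4518.
The posterior is right-skewed, so the mean exceeds the mode.

1.4518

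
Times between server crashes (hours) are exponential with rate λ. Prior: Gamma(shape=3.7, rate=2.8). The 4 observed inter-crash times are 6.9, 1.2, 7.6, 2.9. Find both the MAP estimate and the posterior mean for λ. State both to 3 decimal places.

MAP estimate = 0.313, posterior mean = 0.360

Σ times = 18.6. Posterior: Gamma(shape = 3.7+4 = 7.7, rate = 2.8+18.6 = 21.4).
Mode = (α−1)/β = 6.7/21.4 = 0.313.
Mean = α/β = 7.7/21.4 = 0.360.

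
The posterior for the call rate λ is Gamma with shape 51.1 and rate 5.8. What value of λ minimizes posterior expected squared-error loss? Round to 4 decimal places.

8.8103

Mode = (α−1)/β = 50.1/5.8 = 8.6379.
Mean = α/β = 51.1/5.8 = 8.8103.
Squared-error loss ⇒ the optimal estimator is the posterior mean.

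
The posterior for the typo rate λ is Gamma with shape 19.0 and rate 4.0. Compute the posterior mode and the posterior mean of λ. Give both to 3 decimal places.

MAP = 4.500, posterior mean = 4.750

Mode = (α−1)/β = 18.0/4.0 = 4.500.
Mean = α/β = 19.0/4.0 = 4.750.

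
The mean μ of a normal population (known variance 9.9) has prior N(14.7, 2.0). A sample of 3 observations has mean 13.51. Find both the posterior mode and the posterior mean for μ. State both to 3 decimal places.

Posterior for μ is Normal. Precision-weighted mean: (1/2.0·14.7 + 3/9.9·13.51) / (1/2.0 + 3/9.9) = 14.251.
A Normal posterior is symmetric, so mode = mean.

μ_MAP = 14.251, E[μ|data] = 14.251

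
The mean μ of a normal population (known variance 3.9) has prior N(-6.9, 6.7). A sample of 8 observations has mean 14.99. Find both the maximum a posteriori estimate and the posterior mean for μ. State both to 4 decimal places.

Posterior for μ is Normal. Precision-weighted mean: (1/6.7·-6.9 + 8/3.9·14.99) / (1/6.7 + 8/3.9) = 13.5053.
A Normal posterior is symmetric, so mode = mean.

μ_MAP = 13.5053, E[μ|data] = 13.5053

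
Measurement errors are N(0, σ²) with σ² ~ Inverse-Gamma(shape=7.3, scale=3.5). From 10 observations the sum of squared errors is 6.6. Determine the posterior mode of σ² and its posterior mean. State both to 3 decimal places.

Posterior: Inverse-Gamma(shape = 7.3+10/2 = 12.3, scale = 3.5+6.6/2 = 6.8).
Mode = β/(α+1) = 6.8/13.3 = 0.511.
Mean = β/(α−1) = 6.8/11.3 = 0.602.

posterior mode = 0.511, posterior mean = 0.602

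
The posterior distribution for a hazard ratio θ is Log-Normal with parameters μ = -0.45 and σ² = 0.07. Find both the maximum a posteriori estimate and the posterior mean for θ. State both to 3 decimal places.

MAP = 0.595, posterior mean = 0.660

Mode = exp(μ − σ²) = exp(-0.52) = 0.595.
Mean = exp(μ + σ²/2) = exp(-0.415) = 0.660.
The posterior is right-skewed, so the mean exceeds the mode.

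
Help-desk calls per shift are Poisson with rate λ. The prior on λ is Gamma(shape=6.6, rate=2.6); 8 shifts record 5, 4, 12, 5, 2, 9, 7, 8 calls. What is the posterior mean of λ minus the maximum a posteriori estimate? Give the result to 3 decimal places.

Σ counts = 52. Posterior: Gamma(shape = 6.6+52 = 58.6, rate = 2.6+8 = 10.6).
Mode = (α−1)/β = 57.6/10.6 = 5.434.
Mean = α/β = 58.6/10.6 = 5.528.
Difference = 5.528 − 5.434 = 0.094.
Mean > mode: the posterior has a right tail.

0.094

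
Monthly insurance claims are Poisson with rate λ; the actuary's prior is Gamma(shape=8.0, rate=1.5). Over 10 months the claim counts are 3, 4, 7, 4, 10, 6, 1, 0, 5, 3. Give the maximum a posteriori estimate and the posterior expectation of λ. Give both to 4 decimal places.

Σ counts = 43. Posterior: Gamma(shape = 8.0+43 = 51.0, rate = 1.5+10 = 11.5).
Mode = (α−1)/β = 50.0/11.5 = 4.3478.
Mean = α/β = 51.0/11.5 = 4.4348.
Right-skewed posterior ⇒ mode < mean.

λ_MAP = 4.3478, E[λ|data] = 4.4348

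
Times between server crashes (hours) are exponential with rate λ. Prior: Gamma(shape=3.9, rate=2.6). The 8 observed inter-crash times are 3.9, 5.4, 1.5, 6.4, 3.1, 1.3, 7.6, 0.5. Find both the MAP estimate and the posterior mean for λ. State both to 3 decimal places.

Σ times = 29.7. Posterior: Gamma(shape = 3.9+8 = 11.9, rate = 2.6+29.7 = 32.3).
Mode = (α−1)/β = 10.9/32.3 = 0.337.
Mean = α/β = 11.9/32.3 = 0.368.
Right-skewed posterior ⇒ mode < mean.

MAP = 0.337; posterior mean = 0.368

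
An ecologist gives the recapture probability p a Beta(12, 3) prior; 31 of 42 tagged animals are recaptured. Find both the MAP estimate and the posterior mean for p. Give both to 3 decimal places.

MAP estimate = 0.764, posterior mean = 0.754

Posterior: Beta(12+31, 3+11) = Beta(43, 14).
Mode = (43−1)/(43+14−2) = 42/55 = 0.764.
Mean = 43/(43+14) = 43/57 = 0.754.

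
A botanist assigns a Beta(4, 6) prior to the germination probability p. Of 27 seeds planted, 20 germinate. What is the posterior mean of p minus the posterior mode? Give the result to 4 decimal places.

-0.0085

Posterior: Beta(4+20, 6+7) = Beta(24, 13).
Mode = (24−1)/(24+13−2) = 23/35 = 0.6571.
Mean = 24/(24+13) = 24/37 = 0.6486.
Difference = 0.6486 − 0.6571 = -0.0085.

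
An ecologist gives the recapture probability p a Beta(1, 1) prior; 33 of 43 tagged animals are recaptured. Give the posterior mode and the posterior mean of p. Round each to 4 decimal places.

Posterior: Beta(1+33, 1+10) = Beta(34, 11).
Mode = (34−1)/(34+11−2) = 33/43 = 0.7674.
With a flat prior the MAP equals the MLE, 33/43.
Mean = 34/(34+11) = 34/45 = 0.7556.

MAP: 0.7674. Posterior mean: 0.7556.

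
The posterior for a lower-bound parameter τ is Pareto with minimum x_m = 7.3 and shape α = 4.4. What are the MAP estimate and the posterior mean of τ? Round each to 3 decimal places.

MAP: 7.300. Posterior mean: 9.447.

The Pareto density is strictly decreasing on [x_m, ∞), so the mode is x_m = 7.300.
Mean = α·x_m/(α−1) = 4.4·7.3/3.4 = 9.447.
Mean > mode: the posterior has a right tail.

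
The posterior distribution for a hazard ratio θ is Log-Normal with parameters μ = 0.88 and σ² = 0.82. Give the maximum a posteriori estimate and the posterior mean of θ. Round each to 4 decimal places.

MAP = 1.0618; posterior mean = 3.6328

Mode = exp(μ − σ²) = exp(0.06) = 1.0618.
Mean = exp(μ + σ²/2) = exp(1.290) = 3.6328.
The posterior is right-skewed, so the mean exceeds the mode.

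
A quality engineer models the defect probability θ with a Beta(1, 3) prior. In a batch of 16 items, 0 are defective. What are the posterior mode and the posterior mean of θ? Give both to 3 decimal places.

Posterior: Beta(1+0, 3+16) = Beta(1, 19).
Since α = 1 ≤ 1 and β > 1, the Beta density is monotone decreasing on [0,1]; the mode is at 0.
Mean = 1/(1+19) = 0.050.
Right-skewed posterior ⇒ mode < mean.

posterior mode = 0.000, posterior mean = 0.050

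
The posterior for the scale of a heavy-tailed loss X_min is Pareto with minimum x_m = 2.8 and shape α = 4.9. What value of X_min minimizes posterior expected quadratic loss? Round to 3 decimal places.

3.518

The Pareto density is strictly decreasing on [x_m, ∞), so the mode is x_m = 2.800.
Mean = α·x_m/(α−1) = 4.9·2.8/3.9 = 3.518.
Quadratic loss ⇒ the optimal estimator is the posterior mean.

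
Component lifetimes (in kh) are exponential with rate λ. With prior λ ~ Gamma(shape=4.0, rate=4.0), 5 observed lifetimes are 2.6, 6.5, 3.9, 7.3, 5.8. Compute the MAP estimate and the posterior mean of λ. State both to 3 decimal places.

Σ times = 26.1. Posterior: Gamma(shape = 4.0+5 = 9.0, rate = 4.0+26.1 = 30.1).
Mode = (α−1)/β = 8.0/30.1 = 0.266.
Mean = α/β = 9.0/30.1 = 0.299.

MAP: 0.266. Posterior mean: 0.299.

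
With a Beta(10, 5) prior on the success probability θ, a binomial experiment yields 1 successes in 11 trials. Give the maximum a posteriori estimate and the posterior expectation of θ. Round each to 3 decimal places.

Posterior: Beta(10+1, 5+10) = Beta(11, 15).
Mode = (11−1)/(11+15−2) = 10/24 = 0.417.
Mean = 11/(11+15) = 11/26 = 0.423.

MAP: 0.417. Posterior mean: 0.423.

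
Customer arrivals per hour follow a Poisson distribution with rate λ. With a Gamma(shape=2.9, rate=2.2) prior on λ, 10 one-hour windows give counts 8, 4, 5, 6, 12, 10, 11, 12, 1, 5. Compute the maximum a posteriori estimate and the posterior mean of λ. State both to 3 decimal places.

Σ counts = 74. Posterior: Gamma(shape = 2.9+74 = 76.9, rate = 2.2+10 = 12.2).
Mode = (α−1)/β = 75.9/12.2 = 6.221.
Mean = α/β = 76.9/12.2 = 6.303.
The mean is pulled above the mode by the posterior's right skew.

MAP: 6.221. Posterior mean: 6.303.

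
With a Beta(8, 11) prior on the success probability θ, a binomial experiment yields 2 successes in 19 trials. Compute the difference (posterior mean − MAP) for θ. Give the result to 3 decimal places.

0.013

Posterior: Beta(8+2, 11+17) = Beta(10, 28).
Mode = (10−1)/(10+28−2) = 9/36 = 0.250.
Mean = 10/(10+28) = 10/38 = 0.263.
Difference = 0.263 − 0.250 = 0.013.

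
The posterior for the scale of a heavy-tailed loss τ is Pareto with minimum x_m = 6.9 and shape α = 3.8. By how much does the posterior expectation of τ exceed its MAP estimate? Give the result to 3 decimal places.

The Pareto density is strictly decreasing on [x_m, ∞), so the mode is x_m = 6.900.
Mean = α·x_m/(α−1) = 3.8·6.9/2.8 = 9.364.
Difference = 9.364 − 6.900 = 2.464.
The mean is pulled above the mode by the posterior's right skew.

2.464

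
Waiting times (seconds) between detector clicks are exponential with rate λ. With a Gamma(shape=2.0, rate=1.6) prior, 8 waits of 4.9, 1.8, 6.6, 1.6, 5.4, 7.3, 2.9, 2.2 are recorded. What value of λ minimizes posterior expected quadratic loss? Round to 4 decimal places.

Σ times = 32.7. Posterior: Gamma(shape = 2.0+8 = 10.0, rate = 1.6+32.7 = 34.3).
Mode = (α−1)/β = 9.0/34.3 = 0.2624.
Mean = α/β = 10.0/34.3 = 0.2915.
Quadratic loss ⇒ the optimal estimator is the posterior mean.

0.2915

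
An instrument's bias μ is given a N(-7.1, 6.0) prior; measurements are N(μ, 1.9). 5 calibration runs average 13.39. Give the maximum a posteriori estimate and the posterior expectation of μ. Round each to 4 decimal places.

Posterior for μ is Normal. Precision-weighted mean: (1/6.0·-7.1 + 5/1.9·13.39) / (1/6.0 + 5/1.9) = 12.1696.
A Normal posterior is symmetric, so mode = mean.

MAP = 12.1696, posterior mean = 12.1696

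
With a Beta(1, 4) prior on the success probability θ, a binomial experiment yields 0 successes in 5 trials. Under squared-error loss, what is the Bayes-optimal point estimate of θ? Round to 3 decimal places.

0.100

Posterior: Beta(1+0, 4+5) = Beta(1, 9).
Since α = 1 ≤ 1 and β > 1, the Beta density is monotone decreasing on [0,1]; the mode is at 0.
Mean = 1/(1+9) = 0.100.
Squared-error loss ⇒ the optimal estimator is the posterior mean.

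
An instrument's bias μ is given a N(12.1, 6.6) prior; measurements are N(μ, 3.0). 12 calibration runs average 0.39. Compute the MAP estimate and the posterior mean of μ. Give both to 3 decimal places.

μ_MAP = 0.817, E[μ|data] = 0.817

Posterior for μ is Normal. Precision-weighted mean: (1/6.6·12.1 + 12/3.0·0.39) / (1/6.6 + 12/3.0) = 0.817.
A Normal posterior is symmetric, so mode = mean.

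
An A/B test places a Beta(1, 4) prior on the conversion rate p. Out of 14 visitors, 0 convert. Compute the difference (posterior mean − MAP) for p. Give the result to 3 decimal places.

0.053

Posterior: Beta(1+0, 4+14) = Beta(1, 18).
Since α = 1 ≤ 1 and β > 1, the Beta density is monotone decreasing on [0,1]; the mode is at 0.
Mean = 1/(1+18) = 0.053.
Difference = 0.053 − 0.000 = 0.053.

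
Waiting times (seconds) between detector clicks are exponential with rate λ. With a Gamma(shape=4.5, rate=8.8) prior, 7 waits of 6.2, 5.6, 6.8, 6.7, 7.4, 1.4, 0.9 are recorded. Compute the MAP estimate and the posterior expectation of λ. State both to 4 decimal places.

λ_MAP = 0.2397, E[λ|data] = 0.2626

Σ times = 35.0. Posterior: Gamma(shape = 4.5+7 = 11.5, rate = 8.8+35.0 = 43.8).
Mode = (α−1)/β = 10.5/43.8 = 0.2397.
Mean = α/β = 11.5/43.8 = 0.2626.
Right-skewed posterior ⇒ mode < mean.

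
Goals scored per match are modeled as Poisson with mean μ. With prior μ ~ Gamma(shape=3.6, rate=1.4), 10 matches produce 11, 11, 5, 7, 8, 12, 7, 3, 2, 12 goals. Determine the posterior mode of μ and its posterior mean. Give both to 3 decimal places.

Σ counts = 78. Posterior: Gamma(shape = 3.6+78 = 81.6, rate = 1.4+10 = 11.4).
Mode = (α−1)/β = 80.6/11.4 = 7.070.
Mean = α/β = 81.6/11.4 = 7.158.
The mean is pulled above the mode by the posterior's right skew.

μ_MAP = 7.070, E[μ|data] = 7.158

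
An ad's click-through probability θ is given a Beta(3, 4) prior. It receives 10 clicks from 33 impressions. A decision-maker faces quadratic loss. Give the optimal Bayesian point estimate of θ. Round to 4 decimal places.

Posterior: Beta(3+10, 4+23) = Beta(13, 27).
Mode = (13−1)/(13+27−2) = 12/38 = 0.3158.
Mean = 13/(13+27) = 13/40 = 0.3250.
Quadratic loss ⇒ the optimal estimator is the posterior mean.

0.3250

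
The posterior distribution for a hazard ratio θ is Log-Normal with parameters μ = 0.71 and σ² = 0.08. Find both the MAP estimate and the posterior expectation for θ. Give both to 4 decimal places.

Mode = exp(μ − σ²) = exp(0.63) = 1.8776.
Mean = exp(μ + σ²/2) = exp(0.750) = 2.1170.
Right-skewed posterior ⇒ mode < mean.

θ_MAP = 1.8776, E[θ|data] = 2.1170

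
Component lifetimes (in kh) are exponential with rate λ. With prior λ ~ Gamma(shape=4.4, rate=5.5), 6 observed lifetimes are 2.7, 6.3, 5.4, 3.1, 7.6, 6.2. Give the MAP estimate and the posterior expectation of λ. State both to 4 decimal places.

MAP estimate = 0.2554, posterior expectation = 0.2826

Σ times = 31.3. Posterior: Gamma(shape = 4.4+6 = 10.4, rate = 5.5+31.3 = 36.8).
Mode = (α−1)/β = 9.4/36.8 = 0.2554.
Mean = α/β = 10.4/36.8 = 0.2826.
The posterior is right-skewed, so the mean exceeds the mode.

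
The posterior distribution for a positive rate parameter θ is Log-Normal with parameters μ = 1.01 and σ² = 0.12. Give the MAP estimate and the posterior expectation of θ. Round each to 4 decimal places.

MAP = 2.4351, posterior mean = 2.9154

Mode = exp(μ − σ²) = exp(0.89) = 2.4351.
Mean = exp(μ + σ²/2) = exp(1.070) = 2.9154.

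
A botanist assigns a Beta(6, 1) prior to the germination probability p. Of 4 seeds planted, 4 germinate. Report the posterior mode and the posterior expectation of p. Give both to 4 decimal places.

Posterior: Beta(6+4, 1+0) = Beta(10, 1).
Since β = 1 ≤ 1 and α > 1, the Beta density is monotone increasing on [0,1]; the mode is at 1.
Mean = 10/(10+1) = 0.9091.

p_MAP = 1.0000, E[p|data] = 0.9091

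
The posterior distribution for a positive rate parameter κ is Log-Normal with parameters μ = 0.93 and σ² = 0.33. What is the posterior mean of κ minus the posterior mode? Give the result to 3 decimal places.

Mode = exp(μ − σ²) = exp(0.60) = 1.822.
Mean = exp(μ + σ²/2) = exp(1.095) = 2.989.
Difference = 2.989 − 1.822 = 1.167.

1.167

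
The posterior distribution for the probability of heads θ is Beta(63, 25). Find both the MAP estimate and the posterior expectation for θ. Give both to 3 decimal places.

Mode = (63−1)/(63+25−2) = 62/86 = 0.721.
Mean = 63/(63+25) = 63/88 = 0.716.
Left-skewed posterior ⇒ mean < mode.

MAP estimate = 0.721, posterior expectation = 0.716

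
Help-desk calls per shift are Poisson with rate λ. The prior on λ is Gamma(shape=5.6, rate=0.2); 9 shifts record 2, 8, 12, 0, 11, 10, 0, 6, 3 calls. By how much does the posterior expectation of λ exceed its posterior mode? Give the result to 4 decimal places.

0.1087

Σ counts = 52. Posterior: Gamma(shape = 5.6+52 = 57.6, rate = 0.2+9 = 9.2).
Mode = (α−1)/β = 56.6/9.2 = 6.1522.
Mean = α/β = 57.6/9.2 = 6.2609.
Difference = 6.2609 − 6.1522 = 0.1087.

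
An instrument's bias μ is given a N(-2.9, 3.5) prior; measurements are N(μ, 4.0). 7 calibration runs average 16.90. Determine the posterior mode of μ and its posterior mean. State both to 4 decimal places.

MAP = 14.1211, posterior mean = 14.1211

Posterior for μ is Normal. Precision-weighted mean: (1/3.5·-2.9 + 7/4.0·16.90) / (1/3.5 + 7/4.0) = 14.1211.
A Normal posterior is symmetric, so mode = mean.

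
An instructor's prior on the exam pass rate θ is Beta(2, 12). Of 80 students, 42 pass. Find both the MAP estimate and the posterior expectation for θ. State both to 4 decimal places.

MAP estimate = 0.4674, posterior expectation = 0.4681

Posterior: Beta(2+42, 12+38) = Beta(44, 50).
Mode = (44−1)/(44+50−2) = 43/92 = 0.4674.
Mean = 44/(44+50) = 44/94 = 0.4681.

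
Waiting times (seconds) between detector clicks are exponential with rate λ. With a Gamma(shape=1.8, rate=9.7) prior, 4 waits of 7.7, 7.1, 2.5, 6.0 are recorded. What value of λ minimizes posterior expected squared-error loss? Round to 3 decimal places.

0.176

Σ times = 23.3. Posterior: Gamma(shape = 1.8+4 = 5.8, rate = 9.7+23.3 = 33.0).
Mode = (α−1)/β = 4.8/33.0 = 0.145.
Mean = α/β = 5.8/33.0 = 0.176.
Squared-error loss ⇒ the optimal estimator is the posterior mean.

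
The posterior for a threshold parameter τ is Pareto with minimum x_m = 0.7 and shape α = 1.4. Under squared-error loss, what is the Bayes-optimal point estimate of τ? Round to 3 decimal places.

The Pareto density is strictly decreasing on [x_m, ∞), so the mode is x_m = 0.700.
Mean = α·x_m/(α−1) = 1.4·0.7/0.4 = 2.450.
Squared-error loss ⇒ the optimal estimator is the posterior mean.

2.450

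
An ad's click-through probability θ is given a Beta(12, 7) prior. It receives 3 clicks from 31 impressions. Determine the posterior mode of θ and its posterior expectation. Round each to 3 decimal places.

Posterior: Beta(12+3, 7+28) = Beta(15, 35).
Mode = (15−1)/(15+35−2) = 14/48 = 0.292.
Mean = 15/(15+35) = 15/50 = 0.300.
Mean > mode: the posterior has a right tail.

posterior mode = 0.292, posterior expectation = 0.300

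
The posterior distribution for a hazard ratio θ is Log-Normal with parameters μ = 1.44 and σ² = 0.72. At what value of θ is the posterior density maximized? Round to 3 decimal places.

2.054

Mode = exp(μ − σ²) = exp(0.72) = 2.054.
Mean = exp(μ + σ²/2) = exp(1.800) = 6.050.
This is the posterior mode — the MAP estimate.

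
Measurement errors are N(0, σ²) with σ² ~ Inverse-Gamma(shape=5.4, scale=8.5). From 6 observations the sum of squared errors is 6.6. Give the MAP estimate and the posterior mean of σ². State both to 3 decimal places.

Posterior: Inverse-Gamma(shape = 5.4+6/2 = 8.4, scale = 8.5+6.6/2 = 11.8).
Mode = β/(α+1) = 11.8/9.4 = 1.255.
Mean = β/(α−1) = 11.8/7.4 = 1.595.

σ²_MAP = 1.255, E[σ²|data] = 1.595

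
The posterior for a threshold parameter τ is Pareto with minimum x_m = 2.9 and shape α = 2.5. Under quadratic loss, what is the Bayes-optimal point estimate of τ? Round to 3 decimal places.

4.833

The Pareto density is strictly decreasing on [x_m, ∞), so the mode is x_m = 2.900.
Mean = α·x_m/(α−1) = 2.5·2.9/1.5 = 4.833.
Quadratic loss ⇒ the optimal estimator is the posterior mean.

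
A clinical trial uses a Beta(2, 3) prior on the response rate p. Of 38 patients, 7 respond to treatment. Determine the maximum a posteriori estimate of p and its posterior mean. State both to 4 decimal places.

Posterior: Beta(2+7, 3+31) = Beta(9, 34).
Mode = (9−1)/(9+34−2) = 8/41 = 0.1951.
Mean = 9/(9+34) = 9/43 = 0.2093.

MAP = 0.1951; posterior mean = 0.2093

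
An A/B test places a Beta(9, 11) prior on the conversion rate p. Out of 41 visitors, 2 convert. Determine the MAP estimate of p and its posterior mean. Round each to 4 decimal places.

MAP estimate = 0.1695, posterior mean = 0.1803

Posterior: Beta(9+2, 11+39) = Beta(11, 50).
Mode = (11−1)/(11+50−2) = 10/59 = 0.1695.
Mean = 11/(11+50) = 11/61 = 0.1803.
Mean > mode: the posterior has a right tail.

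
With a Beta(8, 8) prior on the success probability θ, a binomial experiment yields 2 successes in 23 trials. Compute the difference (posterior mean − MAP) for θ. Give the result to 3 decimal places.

0.013

Posterior: Beta(8+2, 8+21) = Beta(10, 29).
Mode = (10−1)/(10+29−2) = 9/37 = 0.243.
Mean = 10/(10+29) = 10/39 = 0.256.
Difference = 0.256 − 0.243 = 0.013.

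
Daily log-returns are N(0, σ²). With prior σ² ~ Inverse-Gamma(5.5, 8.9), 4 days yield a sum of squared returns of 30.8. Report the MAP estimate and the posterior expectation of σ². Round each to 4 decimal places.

MAP = 2.8588; posterior mean = 3.7385

Posterior: Inverse-Gamma(shape = 5.5+4/2 = 7.5, scale = 8.9+30.8/2 = 24.3).
Mode = β/(α+1) = 24.3/8.5 = 2.8588.
Mean = β/(α−1) = 24.3/6.5 = 3.7385.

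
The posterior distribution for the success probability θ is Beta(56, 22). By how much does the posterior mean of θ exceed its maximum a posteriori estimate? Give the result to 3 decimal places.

Mode = (56−1)/(56+22−2) = 55/76 = 0.724.
Mean = 56/(56+22) = 56/78 = 0.718.
Difference = 0.718 − 0.724 = -0.006.

-0.006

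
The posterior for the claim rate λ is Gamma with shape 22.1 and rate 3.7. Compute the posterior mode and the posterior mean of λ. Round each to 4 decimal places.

MAP = 5.7027, posterior mean = 5.9730

Mode = (α−1)/β = 21.1/3.7 = 5.7027.
Mean = α/β = 22.1/3.7 = 5.9730.
Right-skewed posterior ⇒ mode < mean.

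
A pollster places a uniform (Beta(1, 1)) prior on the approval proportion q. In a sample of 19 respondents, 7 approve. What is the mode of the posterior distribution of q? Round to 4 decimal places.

0.3684

Posterior: Beta(1+7, 1+12) = Beta(8, 13).
Mode = (8−1)/(8+13−2) = 7/19 = 0.3684.
With a flat prior the MAP equals the MLE, 7/19.
Mean = 8/(8+13) = 8/21 = 0.3810.
This is the posterior mode — the MAP estimate.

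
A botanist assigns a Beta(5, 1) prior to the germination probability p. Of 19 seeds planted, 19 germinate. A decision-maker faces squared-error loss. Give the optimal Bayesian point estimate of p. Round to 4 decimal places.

0.9600

Posterior: Beta(5+19, 1+0) = Beta(24, 1).
Since β = 1 ≤ 1 and α > 1, the Beta density is monotone increasing on [0,1]; the mode is at 1.
Mean = 24/(24+1) = 0.9600.
Squared-error loss ⇒ the optimal estimator is the posterior mean.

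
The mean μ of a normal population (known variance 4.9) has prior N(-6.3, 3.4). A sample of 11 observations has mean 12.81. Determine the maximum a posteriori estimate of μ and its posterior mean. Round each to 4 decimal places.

MAP = 10.5963; posterior mean = 10.5963

Posterior for μ is Normal. Precision-weighted mean: (1/3.4·-6.3 + 11/4.9·12.81) / (1/3.4 + 11/4.9) = 10.5963.
A Normal posterior is symmetric, so mode = mean.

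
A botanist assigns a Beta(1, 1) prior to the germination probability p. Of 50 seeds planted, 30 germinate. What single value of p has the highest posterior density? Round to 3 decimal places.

Posterior: Beta(1+30, 1+20) = Beta(31, 21).
Mode = (31−1)/(31+21−2) = 30/50 = 0.600.
Mean = 31/(31+21) = 31/52 = 0.596.
This is the posterior mode — the MAP estimate.

0.600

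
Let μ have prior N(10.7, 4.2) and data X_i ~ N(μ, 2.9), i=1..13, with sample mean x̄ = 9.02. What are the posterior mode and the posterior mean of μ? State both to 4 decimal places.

Posterior for μ is Normal. Precision-weighted mean: (1/4.2·10.7 + 13/2.9·9.02) / (1/4.2 + 13/2.9) = 9.1047.
A Normal posterior is symmetric, so mode = mean.

μ_MAP = 9.1047, E[μ|data] = 9.1047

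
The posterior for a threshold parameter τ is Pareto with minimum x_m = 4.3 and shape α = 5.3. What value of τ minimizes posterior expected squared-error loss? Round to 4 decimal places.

The Pareto density is strictly decreasing on [x_m, ∞), so the mode is x_m = 4.3000.
Mean = α·x_m/(α−1) = 5.3·4.3/4.3 = 5.3000.
Squared-error loss ⇒ the optimal estimator is the posterior mean.

5.3000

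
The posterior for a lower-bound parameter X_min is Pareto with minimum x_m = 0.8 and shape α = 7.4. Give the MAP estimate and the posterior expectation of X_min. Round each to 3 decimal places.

X_min_MAP = 0.800, E[X_min|data] = 0.925

The Pareto density is strictly decreasing on [x_m, ∞), so the mode is x_m = 0.800.
Mean = α·x_m/(α−1) = 7.4·0.8/6.4 = 0.925.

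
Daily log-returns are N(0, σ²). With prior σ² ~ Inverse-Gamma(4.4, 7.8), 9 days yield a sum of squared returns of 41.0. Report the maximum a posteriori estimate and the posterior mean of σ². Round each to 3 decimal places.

MAP = 2.859; posterior mean = 3.582

Posterior: Inverse-Gamma(shape = 4.4+9/2 = 8.9, scale = 7.8+41.0/2 = 28.3).
Mode = β/(α+1) = 28.3/9.9 = 2.859.
Mean = β/(α−1) = 28.3/7.9 = 3.582.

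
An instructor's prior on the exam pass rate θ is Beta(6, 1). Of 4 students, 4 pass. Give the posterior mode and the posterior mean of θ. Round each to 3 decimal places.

posterior mode = 1.000, posterior mean = 0.909

Posterior: Beta(6+4, 1+0) = Beta(10, 1).
Since β = 1 ≤ 1 and α > 1, the Beta density is monotone increasing on [0,1]; the mode is at 1.
Mean = 10/(10+1) = 0.909.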